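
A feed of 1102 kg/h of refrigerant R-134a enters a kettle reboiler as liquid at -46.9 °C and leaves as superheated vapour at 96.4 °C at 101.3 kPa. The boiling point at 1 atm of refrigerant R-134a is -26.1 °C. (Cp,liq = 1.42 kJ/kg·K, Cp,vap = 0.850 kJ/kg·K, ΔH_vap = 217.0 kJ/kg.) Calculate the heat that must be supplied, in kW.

liquid -46.9→-26.1 °C: 29.536 kJ/kg
vaporisation at -26.1 °C: 217 kJ/kg
vapour -26.1→96.4 °C: 104.12 kJ/kg
Δh = 29.536 + 217 + 104.12 = 350.66 kJ/kg
Q = ṁ·Δh = 1102 kg/h × 350.66 kJ/kg = 386430 kJ/h
|Q| = 107.34 kW

Q = 107 kW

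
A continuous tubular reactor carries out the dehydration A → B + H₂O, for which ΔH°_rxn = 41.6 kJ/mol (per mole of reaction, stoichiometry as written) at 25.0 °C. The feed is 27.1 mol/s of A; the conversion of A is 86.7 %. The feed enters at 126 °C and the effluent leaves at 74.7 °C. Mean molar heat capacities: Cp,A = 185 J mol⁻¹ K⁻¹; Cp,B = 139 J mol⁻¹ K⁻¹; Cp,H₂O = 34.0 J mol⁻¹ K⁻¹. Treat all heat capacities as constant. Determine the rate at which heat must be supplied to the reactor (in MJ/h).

Q_in = 2540 MJ/h

Extent of reaction ξ = 0.867 × 27.1 = 23.496 mol/s
Reaction term: ξ·ΔH°_rxn = 23.496 × 41.6 = 977.42 kJ/s
Sensible, feed 126→25 °C: -506.36 kJ/s
Outlet flows (mol/s): A 3.6043, B 23.496, H₂O 23.496
Sensible, products 25→74.7 °C: 235.16 kJ/s
Q = ΔH = 706.22 kJ/s = 706.22 kW
Heat supplied = 2542.4 MJ/h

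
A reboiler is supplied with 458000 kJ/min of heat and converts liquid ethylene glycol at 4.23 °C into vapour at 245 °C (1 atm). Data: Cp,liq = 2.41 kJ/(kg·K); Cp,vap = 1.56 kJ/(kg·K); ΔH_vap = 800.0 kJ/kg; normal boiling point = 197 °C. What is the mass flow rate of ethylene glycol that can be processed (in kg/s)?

Δh = 2.41×(197−4.23) + 800.0 + 1.56×(245−197) = 1339.5 kJ/kg
Q = 458000 kJ/min = 7633.3 kJ/s = 7633.3 kJ/s
ṁ = Q/Δh = 7633.3 / 1339.5 = 5.6988 kg/s

ṁ = 5.70 kg/s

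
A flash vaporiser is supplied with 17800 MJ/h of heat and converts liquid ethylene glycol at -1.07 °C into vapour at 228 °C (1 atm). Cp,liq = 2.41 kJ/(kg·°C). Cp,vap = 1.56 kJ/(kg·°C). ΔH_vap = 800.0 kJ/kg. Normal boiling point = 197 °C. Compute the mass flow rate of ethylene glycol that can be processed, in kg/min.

Δh = 2.41×(197−-1.07) + 800.0 + 1.56×(228−197) = 1325.7 kJ/kg
Q = 17800 MJ/h = 4944.4 kJ/s = 296670 kJ/min
ṁ = Q/Δh = 296670 / 1325.7 = 223.78 kg/min

ṁ = 224 kg/min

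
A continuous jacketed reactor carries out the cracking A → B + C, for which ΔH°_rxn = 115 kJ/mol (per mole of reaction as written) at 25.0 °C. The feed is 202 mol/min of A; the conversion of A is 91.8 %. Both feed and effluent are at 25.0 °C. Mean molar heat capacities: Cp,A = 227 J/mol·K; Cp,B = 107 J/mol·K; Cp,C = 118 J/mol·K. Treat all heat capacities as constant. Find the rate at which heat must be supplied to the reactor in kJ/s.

Extent of reaction ξ = 0.918 × 202 = 185.44 mol/min
Reaction term: ξ·ΔH°_rxn = 185.44 × 115 = 21325 kJ/min
Q = ΔH = 21325 kJ/min = 355.42 kW
Heat supplied = 355.42 kJ/s

Q_in = 355 kJ/s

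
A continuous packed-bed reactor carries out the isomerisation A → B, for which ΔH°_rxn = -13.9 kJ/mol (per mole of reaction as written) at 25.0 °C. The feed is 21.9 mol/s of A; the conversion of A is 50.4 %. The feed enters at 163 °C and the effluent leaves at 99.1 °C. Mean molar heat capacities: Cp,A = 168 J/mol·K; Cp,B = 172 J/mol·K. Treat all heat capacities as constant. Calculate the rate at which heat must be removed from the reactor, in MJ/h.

Q_out = 1390 MJ/h

Extent of reaction ξ = 0.504 × 21.9 = 11.038 mol/s
Reaction term: ξ·ΔH°_rxn = 11.038 × -13.9 = -153.42 kJ/s
Sensible, feed 163→25 °C: -507.73 kJ/s
Outlet flows (mol/s): A 10.862, B 11.038
Sensible, products 25→99.1 °C: 275.9 kJ/s
Q = ΔH = -385.25 kJ/s = -385.25 kW
Heat removed = 1386.9 MJ/h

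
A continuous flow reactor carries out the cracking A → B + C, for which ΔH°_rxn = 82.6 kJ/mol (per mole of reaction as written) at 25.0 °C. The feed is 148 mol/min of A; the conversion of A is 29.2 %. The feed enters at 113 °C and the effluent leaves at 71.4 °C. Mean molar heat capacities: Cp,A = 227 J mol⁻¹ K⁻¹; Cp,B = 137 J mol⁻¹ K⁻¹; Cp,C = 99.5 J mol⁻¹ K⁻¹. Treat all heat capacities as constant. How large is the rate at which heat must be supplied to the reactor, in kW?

Extent of reaction ξ = 0.292 × 148 = 43.216 mol/min
Reaction term: ξ·ΔH°_rxn = 43.216 × 82.6 = 3569.6 kJ/min
Sensible, feed 113→25 °C: -2956.4 kJ/min
Outlet flows (mol/min): A 104.78, B 43.216, C 43.216
Sensible, products 25→71.4 °C: 1577.9 kJ/min
Q = ΔH = 2191.1 kJ/min = 36.518 kW
Heat supplied = 36.518 kW

Q_in = 36.5 kW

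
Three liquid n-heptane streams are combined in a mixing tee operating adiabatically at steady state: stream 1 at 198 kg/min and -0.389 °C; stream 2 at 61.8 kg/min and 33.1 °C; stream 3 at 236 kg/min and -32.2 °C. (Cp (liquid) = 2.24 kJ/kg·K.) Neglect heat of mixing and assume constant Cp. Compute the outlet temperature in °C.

No heat crosses the boundary, so H_out = H_in.
T_out = Σ ṁᵢCp,ᵢTᵢ / Σ ṁᵢCp,ᵢ
      = -12613 / 1110.6 = -11.357 °C

T_out = -11.4 °C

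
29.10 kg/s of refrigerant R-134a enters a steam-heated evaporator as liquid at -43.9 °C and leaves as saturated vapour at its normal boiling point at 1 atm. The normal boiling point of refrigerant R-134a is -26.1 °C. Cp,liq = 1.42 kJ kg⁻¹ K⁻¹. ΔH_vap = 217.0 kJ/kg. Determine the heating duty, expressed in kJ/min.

liquid -43.9→-26.1 °C: 25.276 kJ/kg
vaporisation at -26.1 °C: 217 kJ/kg
Δh = 25.276 + 217 = 242.28 kJ/kg
Q = ṁ·Δh = 29.10 kg/s × 242.28 kJ/kg = 7050.2 kJ/s
|Q| = 7050.2 kW = 423010 kJ/min

Q = 423000 kJ/min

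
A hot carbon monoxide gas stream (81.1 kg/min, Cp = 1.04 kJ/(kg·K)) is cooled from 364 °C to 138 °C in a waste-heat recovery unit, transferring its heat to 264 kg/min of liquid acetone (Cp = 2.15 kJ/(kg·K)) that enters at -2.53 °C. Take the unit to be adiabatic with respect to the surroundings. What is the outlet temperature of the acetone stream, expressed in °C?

Heat released by hot stream: Q = 81.1 × 1.04 × (364 − 138) = 19062 kJ/min
Energy balance on cold side (adiabatic exchanger): Q = ṁ_c·Cp_c·(T_c,out − T_c,in)
T_c,out = -2.53 + 19062/(264 × 2.15) = 31.053 °C

T_c,out = 31.1 °C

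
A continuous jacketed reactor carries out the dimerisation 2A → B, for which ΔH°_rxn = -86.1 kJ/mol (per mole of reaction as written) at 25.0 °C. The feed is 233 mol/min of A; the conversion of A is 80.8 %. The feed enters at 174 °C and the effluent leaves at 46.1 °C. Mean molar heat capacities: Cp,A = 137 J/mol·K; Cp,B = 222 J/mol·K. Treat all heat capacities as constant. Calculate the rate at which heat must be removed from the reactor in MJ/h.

Q_out = 737 MJ/h

Extent of reaction ξ = 0.808 × 233 / 2 = 94.132 mol/min
Reaction term: ξ·ΔH°_rxn = 94.132 × -86.1 = -8104.8 kJ/min
Sensible, feed 174→25 °C: -4756.2 kJ/min
Outlet flows (mol/min): A 44.736, B 94.132
Sensible, products 25→46.1 °C: 570.25 kJ/min
Q = ΔH = -12291 kJ/min = -204.85 kW
Heat removed = 737.44 MJ/h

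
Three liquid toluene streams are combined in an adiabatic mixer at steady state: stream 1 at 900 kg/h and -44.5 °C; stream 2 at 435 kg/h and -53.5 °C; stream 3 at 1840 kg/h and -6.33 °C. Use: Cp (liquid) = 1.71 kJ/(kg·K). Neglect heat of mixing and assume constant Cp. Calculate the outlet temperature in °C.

T_out = -23.6 °C

Adiabatic, steady state ⇒ Σ ṁᵢCp,ᵢ(T_out − Tᵢ) = 0
Σ ṁᵢCp,ᵢTᵢ = 900×1.71×-44.5 + 435×1.71×-53.5 + 1840×1.71×-6.33 = -128200
Σ ṁᵢCp,ᵢ = 900×1.71 + 435×1.71 + 1840×1.71 = 5429.2
T_out = -128200 / 5429.2 = -23.613 °C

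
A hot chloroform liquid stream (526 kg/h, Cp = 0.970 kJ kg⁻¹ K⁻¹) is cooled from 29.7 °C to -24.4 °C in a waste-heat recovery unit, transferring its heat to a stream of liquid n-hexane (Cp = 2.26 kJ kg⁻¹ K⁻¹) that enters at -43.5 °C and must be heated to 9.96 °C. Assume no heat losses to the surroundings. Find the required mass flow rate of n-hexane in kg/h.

ṁ_c = 228 kg/h

Heat released by hot stream: Q = 526 × 0.970 × (29.7 − -24.4) = 27603 kJ/h
Energy balance on cold side (adiabatic exchanger): Q = ṁ_c·Cp_c·(T_c,out − T_c,in)
ṁ_c = 27603 / [2.26 × (9.96 − -43.5)] = 228.46 kg/h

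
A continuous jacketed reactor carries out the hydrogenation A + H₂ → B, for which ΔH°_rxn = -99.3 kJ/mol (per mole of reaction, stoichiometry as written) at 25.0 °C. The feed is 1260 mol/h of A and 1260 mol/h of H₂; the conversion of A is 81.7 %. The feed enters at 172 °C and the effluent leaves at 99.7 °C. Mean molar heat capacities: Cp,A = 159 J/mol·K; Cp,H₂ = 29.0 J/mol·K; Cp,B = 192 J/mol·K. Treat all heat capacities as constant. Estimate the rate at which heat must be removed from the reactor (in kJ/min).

Q_out = 1980 kJ/min

Extent of reaction ξ = 0.817 × 1260 = 1029.4 mol/h
Reaction term: ξ·ΔH°_rxn = 1029.4 × -99.3 = -102220 kJ/h
Sensible, feed 172→25 °C: -34821 kJ/h
Outlet flows (mol/h): A 230.58, H₂ 230.58, B 1029.4
Sensible, products 25→99.7 °C: 18003 kJ/h
Q = ΔH = -119040 kJ/h = -33.067 kW
Heat removed = 1984 kJ/min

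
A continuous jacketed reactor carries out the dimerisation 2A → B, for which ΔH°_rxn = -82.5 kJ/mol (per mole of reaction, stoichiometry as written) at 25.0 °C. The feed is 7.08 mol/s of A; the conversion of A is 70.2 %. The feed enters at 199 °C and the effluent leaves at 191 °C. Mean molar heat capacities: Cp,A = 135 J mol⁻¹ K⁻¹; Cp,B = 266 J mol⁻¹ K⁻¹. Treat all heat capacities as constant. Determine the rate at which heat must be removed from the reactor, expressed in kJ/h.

Q_out = 772000 kJ/h

Extent of reaction ξ = 0.702 × 7.08 / 2 = 2.4851 mol/s
Reaction term: ξ·ΔH°_rxn = 2.4851 × -82.5 = -205.02 kJ/s
Sensible, feed 199→25 °C: -166.31 kJ/s
Outlet flows (mol/s): A 2.1098, B 2.4851
Sensible, products 25→191 °C: 157.01 kJ/s
Q = ΔH = -214.32 kJ/s = -214.32 kW
Heat removed = 771540 kJ/h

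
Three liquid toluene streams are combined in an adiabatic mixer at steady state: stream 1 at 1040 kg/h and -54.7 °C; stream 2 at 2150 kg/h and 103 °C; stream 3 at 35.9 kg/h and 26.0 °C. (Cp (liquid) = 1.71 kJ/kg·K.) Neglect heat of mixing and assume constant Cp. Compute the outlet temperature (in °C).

No heat crosses the boundary, so H_out = H_in.
Σ ṁᵢCp,ᵢTᵢ = 1040×1.71×-54.7 + 2150×1.71×103 + 35.9×1.71×26.0 = 283000
Σ ṁᵢCp,ᵢ = 1040×1.71 + 2150×1.71 + 35.9×1.71 = 5516.3
T_out = 283000 / 5516.3 = 51.302 °C

T_out = 51.3 °C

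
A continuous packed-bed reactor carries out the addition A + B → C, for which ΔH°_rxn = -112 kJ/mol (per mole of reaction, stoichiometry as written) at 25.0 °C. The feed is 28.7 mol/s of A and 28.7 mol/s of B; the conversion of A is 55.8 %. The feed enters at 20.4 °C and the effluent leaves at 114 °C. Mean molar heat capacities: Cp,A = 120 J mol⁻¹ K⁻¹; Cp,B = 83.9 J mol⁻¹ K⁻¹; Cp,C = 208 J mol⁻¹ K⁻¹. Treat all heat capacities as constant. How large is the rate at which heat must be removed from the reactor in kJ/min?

Extent of reaction ξ = 0.558 × 28.7 = 16.015 mol/s
Reaction term: ξ·ΔH°_rxn = 16.015 × -112 = -1793.6 kJ/s
Sensible, feed 20.4→25 °C: 26.919 kJ/s
Outlet flows (mol/s): A 12.685, B 12.685, C 16.015
Sensible, products 25→114 °C: 526.67 kJ/s
Q = ΔH = -1240.1 kJ/s = -1240.1 kW
Heat removed = 74403 kJ/min

Q_out = 74400 kJ/min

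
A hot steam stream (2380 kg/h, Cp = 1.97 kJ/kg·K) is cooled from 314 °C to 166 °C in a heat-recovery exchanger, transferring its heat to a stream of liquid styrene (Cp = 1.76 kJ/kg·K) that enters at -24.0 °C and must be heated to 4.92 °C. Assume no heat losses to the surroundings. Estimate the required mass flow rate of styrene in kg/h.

ṁ_c = 13600 kg/h

Heat released by hot stream: Q = 2380 × 1.97 × (314 − 166) = 693910 kJ/h
Energy balance on cold side (adiabatic exchanger): Q = ṁ_c·Cp_c·(T_c,out − T_c,in)
ṁ_c = 693910 / [1.76 × (4.92 − -24.0)] = 13633 kg/h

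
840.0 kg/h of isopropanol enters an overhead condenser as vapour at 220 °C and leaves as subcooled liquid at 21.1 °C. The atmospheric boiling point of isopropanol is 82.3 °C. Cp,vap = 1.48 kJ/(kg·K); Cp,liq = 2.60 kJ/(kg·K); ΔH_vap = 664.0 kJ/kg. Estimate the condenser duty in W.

Q_c = 240000 W

vapour 220→82.3 °C: -203.8 kJ/kg
condensation at 82.3 °C: -664 kJ/kg
liquid 82.3→21.1 °C: -159.12 kJ/kg
Δh = -203.8 + -664 + -159.12 = -1026.9 kJ/kg
Q = ṁ·Δh = 840.0 kg/h × -1026.9 kJ/kg = -862610 kJ/h
|Q| = 239.61 kW = 239610 W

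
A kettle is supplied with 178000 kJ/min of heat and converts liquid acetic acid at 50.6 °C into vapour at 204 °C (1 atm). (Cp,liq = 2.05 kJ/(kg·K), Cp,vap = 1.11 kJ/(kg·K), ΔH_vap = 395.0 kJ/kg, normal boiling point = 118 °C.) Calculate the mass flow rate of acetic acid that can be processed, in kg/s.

ṁ = 4.72 kg/s

Δh = 2.05×(118−50.6) + 395.0 + 1.11×(204−118) = 628.63 kJ/kg
Q = 178000 kJ/min = 2966.7 kJ/s = 2966.7 kJ/s
ṁ = Q/Δh = 2966.7 / 628.63 = 4.7193 kg/s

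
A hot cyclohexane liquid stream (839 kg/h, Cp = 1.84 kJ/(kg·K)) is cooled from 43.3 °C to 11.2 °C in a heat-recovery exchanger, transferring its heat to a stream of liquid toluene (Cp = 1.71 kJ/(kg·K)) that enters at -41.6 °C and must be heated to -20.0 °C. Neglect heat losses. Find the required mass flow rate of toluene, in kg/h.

Heat released by hot stream: Q = 839 × 1.84 × (43.3 − 11.2) = 49555 kJ/h
Energy balance on cold side (adiabatic exchanger): Q = ṁ_c·Cp_c·(T_c,out − T_c,in)
ṁ_c = 49555 / [1.71 × (-20.0 − -41.6)] = 1341.6 kg/h

ṁ_c = 1340 kg/h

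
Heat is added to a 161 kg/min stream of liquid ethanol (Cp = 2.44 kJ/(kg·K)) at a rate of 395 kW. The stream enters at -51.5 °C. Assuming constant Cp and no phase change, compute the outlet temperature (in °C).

T_out = 8.83 °C

Q = 395 kW = 23700 kJ/min
ΔT = Q/(ṁ·Cp) = 23700/(161×2.44) = 60.33 K
T_out = -51.5 + 60.33 = 8.8299 °C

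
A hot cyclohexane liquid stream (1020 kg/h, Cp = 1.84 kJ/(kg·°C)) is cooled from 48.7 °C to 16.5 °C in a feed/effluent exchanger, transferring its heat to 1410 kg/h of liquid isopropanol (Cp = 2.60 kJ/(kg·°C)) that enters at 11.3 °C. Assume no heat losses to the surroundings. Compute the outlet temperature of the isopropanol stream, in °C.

T_c,out = 27.8 °C

Heat released by hot stream: Q = 1020 × 1.84 × (48.7 − 16.5) = 60433 kJ/h
Energy balance on cold side (adiabatic exchanger): Q = ṁ_c·Cp_c·(T_c,out − T_c,in)
T_c,out = 11.3 + 60433/(1410 × 2.60) = 27.785 °C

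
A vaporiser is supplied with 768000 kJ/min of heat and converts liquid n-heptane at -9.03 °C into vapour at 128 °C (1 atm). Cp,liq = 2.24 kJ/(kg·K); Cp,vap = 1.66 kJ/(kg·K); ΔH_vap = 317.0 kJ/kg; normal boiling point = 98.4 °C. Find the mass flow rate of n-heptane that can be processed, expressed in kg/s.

Δh = 2.24×(98.4−-9.03) + 317.0 + 1.66×(128−98.4) = 606.78 kJ/kg
Q = 768000 kJ/min = 12800 kJ/s = 12800 kJ/s
ṁ = Q/Δh = 12800 / 606.78 = 21.095 kg/s

ṁ = 21.1 kg/s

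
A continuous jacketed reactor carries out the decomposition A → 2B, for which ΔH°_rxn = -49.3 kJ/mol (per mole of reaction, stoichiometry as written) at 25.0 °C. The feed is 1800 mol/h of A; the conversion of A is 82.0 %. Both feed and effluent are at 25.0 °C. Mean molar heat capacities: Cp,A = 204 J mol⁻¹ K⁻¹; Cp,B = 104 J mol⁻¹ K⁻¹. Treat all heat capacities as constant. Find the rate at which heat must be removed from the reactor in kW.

Q_out = 20.2 kW

Extent of reaction ξ = 0.820 × 1800 = 1476 mol/h
Reaction term: ξ·ΔH°_rxn = 1476 × -49.3 = -72767 kJ/h
Q = ΔH = -72767 kJ/h = -20.213 kW
Heat removed = 20.213 kW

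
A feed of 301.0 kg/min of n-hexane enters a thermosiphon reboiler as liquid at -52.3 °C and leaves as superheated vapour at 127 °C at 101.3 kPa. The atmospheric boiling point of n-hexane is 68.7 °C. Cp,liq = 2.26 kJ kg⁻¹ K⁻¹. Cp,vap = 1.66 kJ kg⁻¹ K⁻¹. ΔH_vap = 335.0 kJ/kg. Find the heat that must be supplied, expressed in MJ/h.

liquid -52.3→68.7 °C: 273.46 kJ/kg
vaporisation at 68.7 °C: 335 kJ/kg
vapour 68.7→127 °C: 96.778 kJ/kg
Δh = 273.46 + 335 + 96.778 = 705.24 kJ/kg
Q = ṁ·Δh = 301.0 kg/min × 705.24 kJ/kg = 212280 kJ/min
|Q| = 3537.9 kW = 12737 MJ/h

Q = 12700 MJ/h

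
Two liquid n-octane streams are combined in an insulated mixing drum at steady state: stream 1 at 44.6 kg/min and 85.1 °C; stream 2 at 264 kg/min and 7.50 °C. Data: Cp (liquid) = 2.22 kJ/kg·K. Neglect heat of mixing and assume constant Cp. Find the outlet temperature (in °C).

No heat crosses the boundary, so H_out = H_in.
Σ ṁᵢCp,ᵢTᵢ = 44.6×2.22×85.1 + 264×2.22×7.50 = 12822
Σ ṁᵢCp,ᵢ = 44.6×2.22 + 264×2.22 = 685.09
T_out = 12822 / 685.09 = 18.715 °C

T_out = 18.7 °C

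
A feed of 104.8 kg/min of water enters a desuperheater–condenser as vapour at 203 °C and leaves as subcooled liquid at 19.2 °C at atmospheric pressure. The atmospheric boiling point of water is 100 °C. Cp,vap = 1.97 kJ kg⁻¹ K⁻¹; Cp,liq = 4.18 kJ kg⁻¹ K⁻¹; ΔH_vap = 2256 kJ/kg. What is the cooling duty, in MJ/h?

vapour 203→100 °C: -202.91 kJ/kg
condensation at 100 °C: -2256 kJ/kg
liquid 100→19.2 °C: -337.74 kJ/kg
Δh = -202.91 + -2256 + -337.74 = -2796.7 kJ/kg
Q = ṁ·Δh = 104.8 kg/min × -2796.7 kJ/kg = -293090 kJ/min
|Q| = 4884.8 kW = 17585 MJ/h

Q_c = 17600 MJ/h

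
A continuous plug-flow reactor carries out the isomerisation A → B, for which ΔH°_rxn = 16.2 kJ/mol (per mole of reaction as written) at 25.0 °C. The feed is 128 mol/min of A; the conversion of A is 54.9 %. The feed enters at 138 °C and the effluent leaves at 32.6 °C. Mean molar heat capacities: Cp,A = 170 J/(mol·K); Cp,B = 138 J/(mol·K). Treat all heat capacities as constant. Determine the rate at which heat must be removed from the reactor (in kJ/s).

Extent of reaction ξ = 0.549 × 128 = 70.272 mol/min
Reaction term: ξ·ΔH°_rxn = 70.272 × 16.2 = 1138.4 kJ/min
Sensible, feed 138→25 °C: -2458.9 kJ/min
Outlet flows (mol/min): A 57.728, B 70.272
Sensible, products 25→32.6 °C: 148.29 kJ/min
Q = ΔH = -1172.2 kJ/min = -19.536 kW
Heat removed = 19.536 kJ/s

Q_out = 19.5 kJ/s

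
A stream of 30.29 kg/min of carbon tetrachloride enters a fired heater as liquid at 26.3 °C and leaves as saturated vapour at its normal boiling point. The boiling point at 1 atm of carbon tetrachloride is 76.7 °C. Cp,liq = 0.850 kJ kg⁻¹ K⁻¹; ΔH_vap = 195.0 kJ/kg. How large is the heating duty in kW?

Q = 120 kW

liquid 26.3→76.7 °C: 42.84 kJ/kg
vaporisation at 76.7 °C: 195 kJ/kg
Δh = 42.84 + 195 = 237.84 kJ/kg
Q = ṁ·Δh = 30.29 kg/min × 237.84 kJ/kg = 7204.2 kJ/min
|Q| = 120.07 kW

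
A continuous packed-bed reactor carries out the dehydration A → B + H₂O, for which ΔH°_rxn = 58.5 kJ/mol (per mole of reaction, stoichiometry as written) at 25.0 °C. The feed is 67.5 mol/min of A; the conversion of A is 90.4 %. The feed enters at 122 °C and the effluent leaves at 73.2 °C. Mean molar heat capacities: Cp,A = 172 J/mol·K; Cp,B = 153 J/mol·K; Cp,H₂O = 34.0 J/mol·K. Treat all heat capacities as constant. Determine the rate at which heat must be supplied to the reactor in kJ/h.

Q_in = 183000 kJ/h

Extent of reaction ξ = 0.904 × 67.5 = 61.02 mol/min
Reaction term: ξ·ΔH°_rxn = 61.02 × 58.5 = 3569.7 kJ/min
Sensible, feed 122→25 °C: -1126.2 kJ/min
Outlet flows (mol/min): A 6.48, B 61.02, H₂O 61.02
Sensible, products 25→73.2 °C: 603.72 kJ/min
Q = ΔH = 3047.2 kJ/min = 50.787 kW
Heat supplied = 182830 kJ/h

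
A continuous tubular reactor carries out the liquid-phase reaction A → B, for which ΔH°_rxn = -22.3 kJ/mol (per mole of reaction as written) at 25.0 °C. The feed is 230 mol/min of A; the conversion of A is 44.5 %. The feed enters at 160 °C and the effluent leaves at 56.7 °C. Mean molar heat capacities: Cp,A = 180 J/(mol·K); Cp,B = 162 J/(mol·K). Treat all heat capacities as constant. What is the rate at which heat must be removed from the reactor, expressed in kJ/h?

Extent of reaction ξ = 0.445 × 230 = 102.35 mol/min
Reaction term: ξ·ΔH°_rxn = 102.35 × -22.3 = -2282.4 kJ/min
Sensible, feed 160→25 °C: -5589 kJ/min
Outlet flows (mol/min): A 127.65, B 102.35
Sensible, products 25→56.7 °C: 1254 kJ/min
Q = ΔH = -6617.4 kJ/min = -110.29 kW
Heat removed = 397050 kJ/h

Q_out = 397000 kJ/h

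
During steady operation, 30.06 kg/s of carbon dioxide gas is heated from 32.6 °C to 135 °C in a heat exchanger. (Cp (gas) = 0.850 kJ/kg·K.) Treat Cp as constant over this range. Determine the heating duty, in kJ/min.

Q = 157000 kJ/min

Q = ṁ·Cp·ΔT = 30.06 × 0.850 × (135 − 32.6) = 2616.4 kJ/s
Heating duty = 156990 kJ/min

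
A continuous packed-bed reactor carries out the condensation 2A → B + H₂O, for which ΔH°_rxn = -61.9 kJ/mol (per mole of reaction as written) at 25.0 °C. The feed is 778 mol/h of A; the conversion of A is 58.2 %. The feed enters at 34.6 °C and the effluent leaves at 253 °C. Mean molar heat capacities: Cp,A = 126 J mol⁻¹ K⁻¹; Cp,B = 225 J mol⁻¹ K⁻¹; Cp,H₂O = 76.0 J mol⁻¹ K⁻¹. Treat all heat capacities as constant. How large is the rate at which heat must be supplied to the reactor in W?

Q_in = 2760 W

Extent of reaction ξ = 0.582 × 778 / 2 = 226.4 mol/h
Reaction term: ξ·ΔH°_rxn = 226.4 × -61.9 = -14014 kJ/h
Sensible, feed 34.6→25 °C: -941.07 kJ/h
Outlet flows (mol/h): A 325.2, B 226.4, H₂O 226.4
Sensible, products 25→253 °C: 24880 kJ/h
Q = ΔH = 9924.6 kJ/h = 2.7568 kW
Heat supplied = 2756.8 W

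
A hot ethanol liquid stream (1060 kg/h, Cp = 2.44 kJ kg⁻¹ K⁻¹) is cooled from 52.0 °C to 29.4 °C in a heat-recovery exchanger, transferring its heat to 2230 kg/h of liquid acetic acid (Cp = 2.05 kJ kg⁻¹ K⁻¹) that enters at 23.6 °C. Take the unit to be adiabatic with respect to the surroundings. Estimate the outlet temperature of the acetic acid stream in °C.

Heat released by hot stream: Q = 1060 × 2.44 × (52.0 − 29.4) = 58453 kJ/h
Energy balance on cold side (adiabatic exchanger): Q = ṁ_c·Cp_c·(T_c,out − T_c,in)
T_c,out = 23.6 + 58453/(2230 × 2.05) = 36.386 °C

T_c,out = 36.4 °C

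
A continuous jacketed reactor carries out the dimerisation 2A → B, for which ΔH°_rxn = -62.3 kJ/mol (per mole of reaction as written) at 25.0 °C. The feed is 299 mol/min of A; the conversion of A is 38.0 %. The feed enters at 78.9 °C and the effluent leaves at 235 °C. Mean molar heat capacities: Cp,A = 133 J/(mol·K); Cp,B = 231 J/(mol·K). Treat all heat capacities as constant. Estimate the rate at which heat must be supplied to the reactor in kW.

Q_in = 37.5 kW

Extent of reaction ξ = 0.380 × 299 / 2 = 56.81 mol/min
Reaction term: ξ·ΔH°_rxn = 56.81 × -62.3 = -3539.3 kJ/min
Sensible, feed 78.9→25 °C: -2143.4 kJ/min
Outlet flows (mol/min): A 185.38, B 56.81
Sensible, products 25→235 °C: 7933.5 kJ/min
Q = ΔH = 2250.8 kJ/min = 37.514 kW
Heat supplied = 37.514 kW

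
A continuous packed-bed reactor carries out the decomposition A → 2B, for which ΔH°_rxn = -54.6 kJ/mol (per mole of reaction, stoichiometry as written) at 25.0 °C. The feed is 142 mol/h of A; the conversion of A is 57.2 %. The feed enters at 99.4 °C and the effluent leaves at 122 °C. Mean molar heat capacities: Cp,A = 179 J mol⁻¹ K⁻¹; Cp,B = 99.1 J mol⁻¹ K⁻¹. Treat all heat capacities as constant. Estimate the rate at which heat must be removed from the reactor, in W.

Q_out = 1030 W

Extent of reaction ξ = 0.572 × 142 = 81.224 mol/h
Reaction term: ξ·ΔH°_rxn = 81.224 × -54.6 = -4434.8 kJ/h
Sensible, feed 99.4→25 °C: -1891.1 kJ/h
Outlet flows (mol/h): A 60.776, B 162.45
Sensible, products 25→122 °C: 2616.8 kJ/h
Q = ΔH = -3709.1 kJ/h = -1.0303 kW
Heat removed = 1030.3 W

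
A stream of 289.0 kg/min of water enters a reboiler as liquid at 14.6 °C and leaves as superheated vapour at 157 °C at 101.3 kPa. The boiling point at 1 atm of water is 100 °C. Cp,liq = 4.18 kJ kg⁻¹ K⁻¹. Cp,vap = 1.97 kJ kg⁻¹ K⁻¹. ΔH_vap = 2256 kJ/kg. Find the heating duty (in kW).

liquid 14.6→100 °C: 356.97 kJ/kg
vaporisation at 100 °C: 2256 kJ/kg
vapour 100→157 °C: 112.29 kJ/kg
Δh = 356.97 + 2256 + 112.29 = 2725.3 kJ/kg
Q = ṁ·Δh = 289.0 kg/min × 2725.3 kJ/kg = 787600 kJ/min
|Q| = 13127 kW

Q = 13100 kW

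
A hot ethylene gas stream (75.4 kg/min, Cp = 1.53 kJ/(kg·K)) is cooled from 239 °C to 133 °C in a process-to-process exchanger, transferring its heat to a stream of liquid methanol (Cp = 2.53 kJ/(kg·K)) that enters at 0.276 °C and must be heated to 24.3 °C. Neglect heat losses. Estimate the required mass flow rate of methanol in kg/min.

Heat released by hot stream: Q = 75.4 × 1.53 × (239 − 133) = 12228 kJ/min
Energy balance on cold side (adiabatic exchanger): Q = ṁ_c·Cp_c·(T_c,out − T_c,in)
ṁ_c = 12228 / [2.53 × (24.3 − 0.276)] = 201.19 kg/min

ṁ_c = 201 kg/min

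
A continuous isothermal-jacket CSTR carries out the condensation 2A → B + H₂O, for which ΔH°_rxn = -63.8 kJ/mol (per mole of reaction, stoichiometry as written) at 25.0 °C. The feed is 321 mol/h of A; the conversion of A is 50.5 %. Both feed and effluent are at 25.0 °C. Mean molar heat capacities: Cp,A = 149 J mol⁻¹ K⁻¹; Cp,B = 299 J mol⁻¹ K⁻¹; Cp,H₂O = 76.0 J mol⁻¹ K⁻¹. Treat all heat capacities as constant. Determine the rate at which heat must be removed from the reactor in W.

Extent of reaction ξ = 0.505 × 321 / 2 = 81.052 mol/h
Reaction term: ξ·ΔH°_rxn = 81.052 × -63.8 = -5171.1 kJ/h
Q = ΔH = -5171.1 kJ/h = -1.4364 kW
Heat removed = 1436.4 W

Q_out = 1440 W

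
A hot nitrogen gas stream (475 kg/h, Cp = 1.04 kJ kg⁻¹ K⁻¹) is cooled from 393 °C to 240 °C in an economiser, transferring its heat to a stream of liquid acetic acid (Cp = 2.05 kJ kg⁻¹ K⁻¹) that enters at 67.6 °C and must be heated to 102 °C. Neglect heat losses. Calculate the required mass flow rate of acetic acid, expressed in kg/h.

ṁ_c = 1070 kg/h

Heat released by hot stream: Q = 475 × 1.04 × (393 − 240) = 75582 kJ/h
Energy balance on cold side (adiabatic exchanger): Q = ṁ_c·Cp_c·(T_c,out − T_c,in)
ṁ_c = 75582 / [2.05 × (102 − 67.6)] = 1071.8 kg/h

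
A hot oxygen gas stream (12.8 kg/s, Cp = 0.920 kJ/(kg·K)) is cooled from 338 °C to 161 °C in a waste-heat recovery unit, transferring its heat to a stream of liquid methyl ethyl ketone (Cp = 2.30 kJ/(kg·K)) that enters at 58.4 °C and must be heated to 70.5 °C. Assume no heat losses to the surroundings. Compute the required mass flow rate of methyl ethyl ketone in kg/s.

Heat released by hot stream: Q = 12.8 × 0.920 × (338 − 161) = 2084.4 kJ/s
Energy balance on cold side (adiabatic exchanger): Q = ṁ_c·Cp_c·(T_c,out − T_c,in)
ṁ_c = 2084.4 / [2.30 × (70.5 − 58.4)] = 74.896 kg/s

ṁ_c = 74.9 kg/s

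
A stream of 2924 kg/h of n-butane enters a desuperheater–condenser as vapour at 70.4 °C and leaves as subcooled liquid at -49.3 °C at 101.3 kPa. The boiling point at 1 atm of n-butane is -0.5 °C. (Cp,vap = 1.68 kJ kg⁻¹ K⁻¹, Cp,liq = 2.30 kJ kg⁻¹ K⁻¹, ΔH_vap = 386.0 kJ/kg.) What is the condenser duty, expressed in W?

vapour 70.4→-0.5 °C: -119.11 kJ/kg
condensation at -0.5 °C: -386 kJ/kg
liquid -0.5→-49.3 °C: -112.24 kJ/kg
Δh = -119.11 + -386 + -112.24 = -617.35 kJ/kg
Q = ṁ·Δh = 2924 kg/h × -617.35 kJ/kg = -1.8051e+06 kJ/h
|Q| = 501.43 kW = 501430 W

Q_c = 501000 W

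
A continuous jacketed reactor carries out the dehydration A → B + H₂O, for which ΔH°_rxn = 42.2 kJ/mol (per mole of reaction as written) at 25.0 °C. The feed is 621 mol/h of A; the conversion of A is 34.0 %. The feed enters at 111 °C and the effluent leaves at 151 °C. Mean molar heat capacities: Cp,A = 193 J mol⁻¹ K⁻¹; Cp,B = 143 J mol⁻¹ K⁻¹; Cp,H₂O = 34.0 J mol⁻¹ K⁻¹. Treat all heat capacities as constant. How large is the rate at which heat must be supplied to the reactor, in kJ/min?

Extent of reaction ξ = 0.340 × 621 = 211.14 mol/h
Reaction term: ξ·ΔH°_rxn = 211.14 × 42.2 = 8910.1 kJ/h
Sensible, feed 111→25 °C: -10307 kJ/h
Outlet flows (mol/h): A 409.86, B 211.14, H₂O 211.14
Sensible, products 25→151 °C: 14676 kJ/h
Q = ΔH = 13279 kJ/h = 3.6885 kW
Heat supplied = 221.31 kJ/min

Q_in = 221 kJ/min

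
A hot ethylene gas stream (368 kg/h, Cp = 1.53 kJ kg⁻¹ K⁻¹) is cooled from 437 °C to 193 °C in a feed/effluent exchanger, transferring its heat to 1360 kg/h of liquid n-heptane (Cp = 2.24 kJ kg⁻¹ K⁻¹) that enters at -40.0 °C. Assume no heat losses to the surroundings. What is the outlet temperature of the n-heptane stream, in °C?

T_c,out = 5.10 °C

Heat released by hot stream: Q = 368 × 1.53 × (437 − 193) = 137380 kJ/h
Energy balance on cold side (adiabatic exchanger): Q = ṁ_c·Cp_c·(T_c,out − T_c,in)
T_c,out = -40.0 + 137380/(1360 × 2.24) = 5.0964 °C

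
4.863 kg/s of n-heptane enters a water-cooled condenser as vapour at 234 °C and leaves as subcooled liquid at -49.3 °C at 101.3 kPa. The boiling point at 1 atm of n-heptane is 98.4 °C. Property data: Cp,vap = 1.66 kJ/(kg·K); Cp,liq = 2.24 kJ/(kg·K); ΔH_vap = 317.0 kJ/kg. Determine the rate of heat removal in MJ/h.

vapour 234→98.4 °C: -225.1 kJ/kg
condensation at 98.4 °C: -317 kJ/kg
liquid 98.4→-49.3 °C: -330.85 kJ/kg
Δh = -225.1 + -317 + -330.85 = -872.94 kJ/kg
Q = ṁ·Δh = 4.863 kg/s × -872.94 kJ/kg = -4245.1 kJ/s
|Q| = 4245.1 kW = 15282 MJ/h

Q_c = 15300 MJ/h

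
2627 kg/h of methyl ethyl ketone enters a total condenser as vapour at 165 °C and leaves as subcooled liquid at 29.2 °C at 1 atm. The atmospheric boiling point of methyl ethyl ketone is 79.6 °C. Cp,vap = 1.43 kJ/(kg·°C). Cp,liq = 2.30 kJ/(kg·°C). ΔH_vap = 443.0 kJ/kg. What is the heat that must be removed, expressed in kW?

Q_c = 497 kW

vapour 165→79.6 °C: -122.12 kJ/kg
condensation at 79.6 °C: -443 kJ/kg
liquid 79.6→29.2 °C: -115.92 kJ/kg
Δh = -122.12 + -443 + -115.92 = -681.04 kJ/kg
Q = ṁ·Δh = 2627 kg/h × -681.04 kJ/kg = -1.7891e+06 kJ/h
|Q| = 496.97 kW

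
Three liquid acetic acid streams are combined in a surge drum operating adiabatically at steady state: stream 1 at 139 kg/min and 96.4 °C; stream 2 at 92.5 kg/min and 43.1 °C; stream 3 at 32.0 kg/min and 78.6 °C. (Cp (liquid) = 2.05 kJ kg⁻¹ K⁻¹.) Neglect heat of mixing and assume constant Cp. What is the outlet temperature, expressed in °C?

T_out = 75.5 °C

No heat crosses the boundary, so H_out = H_in.
T_out = Σ ṁᵢCp,ᵢTᵢ / Σ ṁᵢCp,ᵢ
      = 40798 / 540.17 = 75.528 °C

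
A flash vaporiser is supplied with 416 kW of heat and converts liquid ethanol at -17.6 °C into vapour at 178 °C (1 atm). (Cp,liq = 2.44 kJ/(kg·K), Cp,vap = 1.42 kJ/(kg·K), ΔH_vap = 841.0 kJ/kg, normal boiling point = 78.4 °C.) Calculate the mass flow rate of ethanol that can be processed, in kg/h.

Δh = 2.44×(78.4−-17.6) + 841.0 + 1.42×(178−78.4) = 1216.7 kJ/kg
Q = 416 kW = 416 kJ/s = 1.4976e+06 kJ/h
ṁ = Q/Δh = 1.4976e+06 / 1216.7 = 1230.9 kg/h

ṁ = 1230 kg/h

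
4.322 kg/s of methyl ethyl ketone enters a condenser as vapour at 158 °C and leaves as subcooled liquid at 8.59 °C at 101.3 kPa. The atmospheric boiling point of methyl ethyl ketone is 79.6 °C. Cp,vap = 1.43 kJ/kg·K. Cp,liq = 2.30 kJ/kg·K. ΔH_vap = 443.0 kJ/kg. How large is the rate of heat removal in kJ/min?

Q_c = 186000 kJ/min

vapour 158→79.6 °C: -112.11 kJ/kg
condensation at 79.6 °C: -443 kJ/kg
liquid 79.6→8.59 °C: -163.32 kJ/kg
Δh = -112.11 + -443 + -163.32 = -718.43 kJ/kg
Q = ṁ·Δh = 4.322 kg/s × -718.43 kJ/kg = -3105.1 kJ/s
|Q| = 3105.1 kW = 186300 kJ/min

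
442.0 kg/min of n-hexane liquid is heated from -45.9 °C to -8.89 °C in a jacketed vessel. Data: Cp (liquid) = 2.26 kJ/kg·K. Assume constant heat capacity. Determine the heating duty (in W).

Q = 616000 W

Q = ṁ·Cp·ΔT = 442.0 × 2.26 × (-8.89 − -45.9) = 36970 kJ/min
Converting: 36970 / 60 s = 616.17 kW
Heating duty = 616170 W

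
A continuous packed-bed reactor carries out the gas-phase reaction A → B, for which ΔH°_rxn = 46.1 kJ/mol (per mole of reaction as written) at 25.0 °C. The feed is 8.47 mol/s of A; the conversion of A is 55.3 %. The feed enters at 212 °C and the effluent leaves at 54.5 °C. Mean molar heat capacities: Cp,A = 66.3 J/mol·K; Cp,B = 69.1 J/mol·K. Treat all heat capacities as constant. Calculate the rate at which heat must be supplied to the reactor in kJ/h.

Extent of reaction ξ = 0.553 × 8.47 = 4.6839 mol/s
Reaction term: ξ·ΔH°_rxn = 4.6839 × 46.1 = 215.93 kJ/s
Sensible, feed 212→25 °C: -105.01 kJ/s
Outlet flows (mol/s): A 3.7861, B 4.6839
Sensible, products 25→54.5 °C: 16.953 kJ/s
Q = ΔH = 127.87 kJ/s = 127.87 kW
Heat supplied = 460330 kJ/h

Q_in = 460000 kJ/h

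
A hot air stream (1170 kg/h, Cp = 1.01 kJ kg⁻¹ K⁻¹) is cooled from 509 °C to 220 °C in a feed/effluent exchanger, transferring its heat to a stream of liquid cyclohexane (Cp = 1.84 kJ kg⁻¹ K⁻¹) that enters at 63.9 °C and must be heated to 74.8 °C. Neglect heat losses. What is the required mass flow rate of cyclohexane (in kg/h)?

Heat released by hot stream: Q = 1170 × 1.01 × (509 − 220) = 341510 kJ/h
Energy balance on cold side (adiabatic exchanger): Q = ṁ_c·Cp_c·(T_c,out − T_c,in)
ṁ_c = 341510 / [1.84 × (74.8 − 63.9)] = 17028 kg/h

ṁ_c = 17000 kg/h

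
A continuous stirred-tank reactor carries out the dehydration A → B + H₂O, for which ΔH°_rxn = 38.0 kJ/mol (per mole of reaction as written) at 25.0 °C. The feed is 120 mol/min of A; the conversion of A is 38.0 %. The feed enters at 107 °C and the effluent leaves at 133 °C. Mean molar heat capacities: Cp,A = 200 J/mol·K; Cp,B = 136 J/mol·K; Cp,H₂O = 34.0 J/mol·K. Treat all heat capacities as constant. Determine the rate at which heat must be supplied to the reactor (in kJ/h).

Extent of reaction ξ = 0.380 × 120 = 45.6 mol/min
Reaction term: ξ·ΔH°_rxn = 45.6 × 38.0 = 1732.8 kJ/min
Sensible, feed 107→25 °C: -1968 kJ/min
Outlet flows (mol/min): A 74.4, B 45.6, H₂O 45.6
Sensible, products 25→133 °C: 2444.3 kJ/min
Q = ΔH = 2209.1 kJ/min = 36.818 kW
Heat supplied = 132540 kJ/h

Q_in = 133000 kJ/h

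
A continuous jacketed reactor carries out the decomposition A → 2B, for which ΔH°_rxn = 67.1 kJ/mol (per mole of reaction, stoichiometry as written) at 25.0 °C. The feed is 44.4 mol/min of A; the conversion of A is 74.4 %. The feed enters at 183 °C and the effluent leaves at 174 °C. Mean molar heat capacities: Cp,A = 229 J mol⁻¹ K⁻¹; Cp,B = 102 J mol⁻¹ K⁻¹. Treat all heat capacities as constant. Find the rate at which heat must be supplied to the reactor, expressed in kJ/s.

Extent of reaction ξ = 0.744 × 44.4 = 33.034 mol/min
Reaction term: ξ·ΔH°_rxn = 33.034 × 67.1 = 2216.6 kJ/min
Sensible, feed 183→25 °C: -1606.5 kJ/min
Outlet flows (mol/min): A 11.366, B 66.067
Sensible, products 25→174 °C: 1391.9 kJ/min
Q = ΔH = 2002 kJ/min = 33.367 kW
Heat supplied = 33.367 kJ/s

Q_in = 33.4 kJ/s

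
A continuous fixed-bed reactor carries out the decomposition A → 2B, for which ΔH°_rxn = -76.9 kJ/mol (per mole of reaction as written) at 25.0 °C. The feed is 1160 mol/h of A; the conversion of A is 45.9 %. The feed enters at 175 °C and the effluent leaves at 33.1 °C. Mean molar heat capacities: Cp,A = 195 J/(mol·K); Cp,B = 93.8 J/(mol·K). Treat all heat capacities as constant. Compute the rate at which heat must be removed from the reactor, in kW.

Q_out = 20.3 kW

Extent of reaction ξ = 0.459 × 1160 = 532.44 mol/h
Reaction term: ξ·ΔH°_rxn = 532.44 × -76.9 = -40945 kJ/h
Sensible, feed 175→25 °C: -33930 kJ/h
Outlet flows (mol/h): A 627.56, B 1064.9
Sensible, products 25→33.1 °C: 1800.3 kJ/h
Q = ΔH = -73074 kJ/h = -20.298 kW
Heat removed = 20.298 kW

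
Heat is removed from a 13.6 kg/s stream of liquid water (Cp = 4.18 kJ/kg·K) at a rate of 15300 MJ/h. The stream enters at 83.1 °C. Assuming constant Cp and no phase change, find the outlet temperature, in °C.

Q = 15300 MJ/h = 4250 kJ/s
ΔT = Q/(ṁ·Cp) = 4250/(13.6×4.18) = 74.761 K
T_out = 83.1 − 74.761 = 8.3392 °C

T_out = 8.34 °C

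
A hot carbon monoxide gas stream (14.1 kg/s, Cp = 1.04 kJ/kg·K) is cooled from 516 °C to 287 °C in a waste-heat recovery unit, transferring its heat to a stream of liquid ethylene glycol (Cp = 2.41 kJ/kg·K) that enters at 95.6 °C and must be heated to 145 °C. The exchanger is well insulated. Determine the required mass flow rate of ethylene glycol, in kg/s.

Heat released by hot stream: Q = 14.1 × 1.04 × (516 − 287) = 3358.1 kJ/s
Energy balance on cold side (adiabatic exchanger): Q = ṁ_c·Cp_c·(T_c,out − T_c,in)
ṁ_c = 3358.1 / [2.41 × (145 − 95.6)] = 28.206 kg/s

ṁ_c = 28.2 kg/s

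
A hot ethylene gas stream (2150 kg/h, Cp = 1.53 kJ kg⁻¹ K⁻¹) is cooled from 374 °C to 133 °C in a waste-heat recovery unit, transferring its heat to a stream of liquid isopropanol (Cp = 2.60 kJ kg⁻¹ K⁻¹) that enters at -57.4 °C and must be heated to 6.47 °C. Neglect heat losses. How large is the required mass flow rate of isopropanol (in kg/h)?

ṁ_c = 4770 kg/h

Heat released by hot stream: Q = 2150 × 1.53 × (374 − 133) = 792770 kJ/h
Energy balance on cold side (adiabatic exchanger): Q = ṁ_c·Cp_c·(T_c,out − T_c,in)
ṁ_c = 792770 / [2.60 × (6.47 − -57.4)] = 4773.9 kg/h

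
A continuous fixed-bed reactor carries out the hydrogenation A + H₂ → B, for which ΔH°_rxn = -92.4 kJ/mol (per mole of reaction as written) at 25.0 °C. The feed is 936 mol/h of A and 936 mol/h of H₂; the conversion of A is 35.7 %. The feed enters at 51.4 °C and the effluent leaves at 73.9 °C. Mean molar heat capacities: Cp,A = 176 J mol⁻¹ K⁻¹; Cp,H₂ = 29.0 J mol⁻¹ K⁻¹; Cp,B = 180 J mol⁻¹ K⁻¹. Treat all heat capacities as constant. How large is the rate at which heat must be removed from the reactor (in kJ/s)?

Extent of reaction ξ = 0.357 × 936 = 334.15 mol/h
Reaction term: ξ·ΔH°_rxn = 334.15 × -92.4 = -30876 kJ/h
Sensible, feed 51.4→25 °C: -5065.6 kJ/h
Outlet flows (mol/h): A 601.85, H₂ 601.85, B 334.15
Sensible, products 25→73.9 °C: 8974.4 kJ/h
Q = ΔH = -26967 kJ/h = -7.4908 kW
Heat removed = 7.4908 kJ/s

Q_out = 7.49 kJ/s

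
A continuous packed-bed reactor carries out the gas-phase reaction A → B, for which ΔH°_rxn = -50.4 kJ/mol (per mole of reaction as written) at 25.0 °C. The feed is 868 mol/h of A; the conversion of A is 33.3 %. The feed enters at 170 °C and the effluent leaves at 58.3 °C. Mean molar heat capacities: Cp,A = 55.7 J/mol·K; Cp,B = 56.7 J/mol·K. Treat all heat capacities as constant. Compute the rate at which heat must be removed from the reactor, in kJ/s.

Q_out = 5.54 kJ/s

Extent of reaction ξ = 0.333 × 868 = 289.04 mol/h
Reaction term: ξ·ΔH°_rxn = 289.04 × -50.4 = -14568 kJ/h
Sensible, feed 170→25 °C: -7010.4 kJ/h
Outlet flows (mol/h): A 578.96, B 289.04
Sensible, products 25→58.3 °C: 1619.6 kJ/h
Q = ΔH = -19959 kJ/h = -5.5441 kW
Heat removed = 5.5441 kJ/s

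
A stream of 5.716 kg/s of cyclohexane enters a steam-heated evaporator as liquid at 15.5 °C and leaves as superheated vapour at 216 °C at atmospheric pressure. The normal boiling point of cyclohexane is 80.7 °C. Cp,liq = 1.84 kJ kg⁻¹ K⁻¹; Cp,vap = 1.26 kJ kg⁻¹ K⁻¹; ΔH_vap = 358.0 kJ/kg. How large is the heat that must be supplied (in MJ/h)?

Q = 13300 MJ/h

liquid 15.5→80.7 °C: 119.97 kJ/kg
vaporisation at 80.7 °C: 358 kJ/kg
vapour 80.7→216 °C: 170.48 kJ/kg
Δh = 119.97 + 358 + 170.48 = 648.45 kJ/kg
Q = ṁ·Δh = 5.716 kg/s × 648.45 kJ/kg = 3706.5 kJ/s
|Q| = 3706.5 kW = 13343 MJ/h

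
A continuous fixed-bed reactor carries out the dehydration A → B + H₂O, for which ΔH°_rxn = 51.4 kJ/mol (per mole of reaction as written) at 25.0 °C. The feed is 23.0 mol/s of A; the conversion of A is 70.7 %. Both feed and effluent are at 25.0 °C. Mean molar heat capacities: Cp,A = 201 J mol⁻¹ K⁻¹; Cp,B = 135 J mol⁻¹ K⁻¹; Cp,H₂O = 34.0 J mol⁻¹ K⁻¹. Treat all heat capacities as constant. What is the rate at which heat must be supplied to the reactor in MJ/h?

Extent of reaction ξ = 0.707 × 23.0 = 16.261 mol/s
Reaction term: ξ·ΔH°_rxn = 16.261 × 51.4 = 835.82 kJ/s
Q = ΔH = 835.82 kJ/s = 835.82 kW
Heat supplied = 3008.9 MJ/h

Q_in = 3010 MJ/h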